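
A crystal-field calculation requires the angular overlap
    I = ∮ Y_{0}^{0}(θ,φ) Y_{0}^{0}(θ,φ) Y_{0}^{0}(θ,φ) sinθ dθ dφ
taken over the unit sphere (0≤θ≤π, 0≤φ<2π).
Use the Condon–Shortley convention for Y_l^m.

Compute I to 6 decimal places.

Checks pass: Σm=0; 0 even; l₃=0∈[0,0].
(2·0+1)(2·0+1)(2·0+1) = 1
Δ: 0! 0! 0! / 1! → 1/1
sum: t=0:+1/1 = 1/1
3j²(0 0 0; 0 0 0) = Δ·Π!·Σ² = 1/1  (sign +1)
(m-triple is (0,0,0) — same symbol as above.)
combine: 4πI² = 1·1·1 = 1/1
take √, sign +1: I = 0.28209479

0.282095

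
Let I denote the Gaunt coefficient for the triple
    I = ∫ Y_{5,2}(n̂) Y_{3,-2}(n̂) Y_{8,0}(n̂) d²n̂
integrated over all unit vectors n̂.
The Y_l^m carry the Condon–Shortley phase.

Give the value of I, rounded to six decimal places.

0.088863

Rules hold: Σm=0, L=16 even, 2≤8≤8.
N = 11·7·17 = 1309
Δ = 0!·10!·6!/17! = 1/136136
Racah Σ t=0..0: t=0:+1/518400 = 1/518400
⇒ 3j(5 3 8; 0 0 0)² = 56/2431, sgn +1
Racah Σ t=0..0: t=0:+1/3628800 = 1/3628800
⇒ 3j(5 3 8; 2 -2 0)² = 8/2431, sgn +1
4πI² = N·(3j₀)²·(3jₘ)² = 3136/31603
I = +1·√(0.0992311/4π) = 0.08886258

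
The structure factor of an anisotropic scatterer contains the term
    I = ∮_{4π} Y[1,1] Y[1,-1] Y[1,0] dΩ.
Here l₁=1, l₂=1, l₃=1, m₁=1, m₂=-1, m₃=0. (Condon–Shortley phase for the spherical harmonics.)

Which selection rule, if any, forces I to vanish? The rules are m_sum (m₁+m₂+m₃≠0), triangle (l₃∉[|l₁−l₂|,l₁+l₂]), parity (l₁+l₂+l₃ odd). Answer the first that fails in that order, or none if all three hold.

parity

m₁+m₂+m₃ = 1 − 1 + 0 = 0  ✓
triangle: |1−1|=0 ≤ l₃=1 ≤ 1+1=2  ✓
parity: l₁+l₂+l₃ = 3 is odd  ✗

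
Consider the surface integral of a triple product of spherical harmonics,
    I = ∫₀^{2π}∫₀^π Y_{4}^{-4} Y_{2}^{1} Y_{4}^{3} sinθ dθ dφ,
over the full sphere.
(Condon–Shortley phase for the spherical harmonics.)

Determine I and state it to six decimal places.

Checks pass: Σm=0; 10 even; l₃=4∈[2,6].
(2·4+1)(2·2+1)(2·4+1) = 405
Δ: 2! 6! 2! / 11! → 1/13860
sum: t=0:+1/192 t=1:−1/36 t=2:+1/192 = -5/288
3j²(4 2 4; 0 0 0) = Δ·Π!·Σ² = 20/693  (sign -1)
sum: t=2:+1/1440 = 1/1440
3j²(4 2 4; -4 1 3) = Δ·Π!·Σ² = 7/165  (sign -1)
combine: 4πI² = 405·20/693·7/165 = 60/121
take √, sign +1: I = 0.19864517

0.198645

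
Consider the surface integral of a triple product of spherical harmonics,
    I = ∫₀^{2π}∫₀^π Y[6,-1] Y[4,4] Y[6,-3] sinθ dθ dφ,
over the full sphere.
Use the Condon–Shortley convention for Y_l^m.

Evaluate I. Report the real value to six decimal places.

-0.167630

Checks pass: Σm=0; 16 even; l₃=6∈[2,10].
(2·6+1)(2·4+1)(2·6+1) = 1521
Δ: 4! 8! 4! / 17! → 1/15315300
sum: t=0:+1/829440 t=1:−1/25920 t=2:+1/9216 t=3:−1/25920 t=4:+1/829440 = 7/207360
3j²(6 4 6; 0 0 0) = Δ·Π!·Σ² = 28/2431  (sign +1)
sum: t=4:+1/414720 = 1/414720
3j²(6 4 6; -1 4 -3) = Δ·Π!·Σ² = 49/2431  (sign -1)
combine: 4πI² = 1521·28/2431·49/2431 = 12348/34969
take √, sign -1: I = -0.16763001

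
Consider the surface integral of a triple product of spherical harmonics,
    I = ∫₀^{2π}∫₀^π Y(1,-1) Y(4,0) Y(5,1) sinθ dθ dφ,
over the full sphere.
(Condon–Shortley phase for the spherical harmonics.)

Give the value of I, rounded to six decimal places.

-0.190188

m-sum 0 ✓  L=10 even ✓  3≤5≤5 ✓
Π(2lᵢ+1) = 3×9×11 = 297
triangle coeff Δ(1,4,5) = 1/495
Σ_t [0,0]: t=0:+1/576 = 1/576
(3j)²=5/99 [(1 4 5; 0 0 0)], sign=-1
Σ_t [0,0]: t=0:+1/1152 = 1/1152
(3j)²=1/33 [(1 4 5; -1 0 1)], sign=+1
⇒ 4πI² = 5/11
I = (-1)√(5/11/(4π)) = -0.19018827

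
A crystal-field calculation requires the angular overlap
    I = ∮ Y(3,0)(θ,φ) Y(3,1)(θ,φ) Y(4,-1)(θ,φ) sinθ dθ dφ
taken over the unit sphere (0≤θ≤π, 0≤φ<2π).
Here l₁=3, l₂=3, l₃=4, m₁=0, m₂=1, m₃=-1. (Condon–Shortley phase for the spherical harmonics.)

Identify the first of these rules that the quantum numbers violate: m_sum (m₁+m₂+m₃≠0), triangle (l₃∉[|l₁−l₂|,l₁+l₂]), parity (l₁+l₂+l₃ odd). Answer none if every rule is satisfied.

m₁+m₂+m₃ = 0 + 1 − 1 = 0  ✓
triangle: |3−3|=0 ≤ l₃=4 ≤ 3+3=6  ✓
parity: l₁+l₂+l₃ = 10 is even  ✓

none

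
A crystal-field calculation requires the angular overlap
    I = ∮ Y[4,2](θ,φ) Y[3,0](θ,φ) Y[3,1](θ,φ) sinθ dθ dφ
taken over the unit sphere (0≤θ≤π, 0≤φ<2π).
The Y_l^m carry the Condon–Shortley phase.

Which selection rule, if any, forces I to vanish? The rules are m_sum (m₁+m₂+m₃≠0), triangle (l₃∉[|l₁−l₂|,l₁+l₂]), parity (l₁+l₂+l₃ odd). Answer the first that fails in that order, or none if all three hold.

azimuthal sum: 2 + 0 + 1 = 3  ✗
1 ≤ 3 ≤ 7 (triangle on l)
L = 4 + 3 + 3 = 10 (even)

m_sum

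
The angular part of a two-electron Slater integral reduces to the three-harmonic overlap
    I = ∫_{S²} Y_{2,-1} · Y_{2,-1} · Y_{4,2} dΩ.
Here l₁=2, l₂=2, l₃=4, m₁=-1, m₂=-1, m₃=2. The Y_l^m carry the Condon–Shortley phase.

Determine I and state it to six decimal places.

m-sum 0 ✓  L=8 even ✓  0≤4≤4 ✓
Π(2lᵢ+1) = 5×5×9 = 225
triangle coeff Δ(2,2,4) = 1/630
Σ_t [0,0]: t=0:+1/16 = 1/16
(3j)²=2/35 [(2 2 4; 0 0 0)], sign=+1
Σ_t [0,0]: t=0:+1/36 = 1/36
(3j)²=4/63 [(2 2 4; -1 -1 2)], sign=+1
⇒ 4πI² = 40/49
I = (+1)√(40/49/(4π)) = 0.25487487

0.254875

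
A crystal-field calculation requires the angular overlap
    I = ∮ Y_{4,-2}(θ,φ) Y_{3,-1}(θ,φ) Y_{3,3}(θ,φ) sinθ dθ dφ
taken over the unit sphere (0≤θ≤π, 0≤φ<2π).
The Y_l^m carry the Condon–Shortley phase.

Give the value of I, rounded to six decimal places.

-0.188451

Rules hold: Σm=0, L=10 even, 1≤3≤7.
N = 9·7·7 = 441
Δ = 4!·4!·2!/11! = 1/34650
Racah Σ t=1..3: t=1:−1/72 t=2:+1/16 t=3:−1/72 = 5/144
⇒ 3j(4 3 3; 0 0 0)² = 2/77, sgn -1
Racah Σ t=2..2: t=2:+1/192 = 1/192
⇒ 3j(4 3 3; -2 -1 3)² = 3/77, sgn +1
4πI² = N·(3j₀)²·(3jₘ)² = 54/121
I = -1·√(0.446281/4π) = -0.18845135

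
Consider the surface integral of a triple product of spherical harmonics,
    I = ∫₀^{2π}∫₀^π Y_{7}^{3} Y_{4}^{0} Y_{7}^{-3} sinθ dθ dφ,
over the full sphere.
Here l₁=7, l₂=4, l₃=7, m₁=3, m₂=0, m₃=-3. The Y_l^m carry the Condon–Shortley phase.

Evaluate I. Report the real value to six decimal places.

0.041060

m-sum 0 ✓  L=18 even ✓  3≤7≤11 ✓
Π(2lᵢ+1) = 15×9×15 = 2025
triangle coeff Δ(7,4,7) = 1/58198140
Σ_t [0,4]: t=0:+1/17418240 t=1:−1/622080 t=2:+1/230400 t=3:−1/622080 t=4:+1/17418240 = 1/806400
(3j)²=2268/230945 [(7 4 7; 0 0 0)], sign=-1
Σ_t [0,4]: t=0:+1/9953280 t=1:−1/1088640 t=2:+1/1290240 t=3:−1/13063680 t=4:+1/2090188800 = -83/696729600
(3j)²=6889/6466460 [(7 4 7; 3 0 -3)], sign=-1
⇒ 4πI² = 45198729/2133423721
I = (+1)√(45198729/2133423721/(4π)) = 0.04106006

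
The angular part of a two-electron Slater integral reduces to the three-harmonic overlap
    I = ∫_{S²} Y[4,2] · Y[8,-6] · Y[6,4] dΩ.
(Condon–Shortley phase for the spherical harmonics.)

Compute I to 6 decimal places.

0.133505

Checks pass: Σm=0; 18 even; l₃=6∈[4,12].
(2·4+1)(2·8+1)(2·6+1) = 1989
Δ: 6! 2! 10! / 19! → 1/23279256
sum: t=2:+1/1658880 t=3:−1/518400 t=4:+1/1658880 = -1/1382400
3j²(4 8 6; 0 0 0) = Δ·Π!·Σ² = 504/46189  (sign -1)
sum: t=0:+1/116121600 t=1:−1/43545600 t=2:+1/348364800 = -1/87091200
3j²(4 8 6; 2 -6 4) = Δ·Π!·Σ² = 10/969  (sign -1)
combine: 4πI² = 1989·504/46189·10/969 = 15120/67507
take √, sign +1: I = 0.13350470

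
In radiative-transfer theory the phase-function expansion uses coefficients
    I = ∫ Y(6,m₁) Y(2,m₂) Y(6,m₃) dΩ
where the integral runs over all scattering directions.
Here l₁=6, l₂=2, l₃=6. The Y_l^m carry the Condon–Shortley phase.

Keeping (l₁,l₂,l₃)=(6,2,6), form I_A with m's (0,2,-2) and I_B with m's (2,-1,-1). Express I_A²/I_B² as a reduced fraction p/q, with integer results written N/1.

14/3

Shared (l₁,l₂,l₃)=(6,2,6): N and (l;000)² cancel in I_A²/I_B².
A: Δ = 2!·10!·2!/15! = 1/90090; Racah Σ t=2..2: t=2:+1/69120 = 1/69120; ⇒ 3j(6 2 6; 0 2 -2)² = 4/143, sgn +1
B: Δ = 2!·10!·2!/15! = 1/90090; Racah Σ t=0..1: t=0:+1/34560 t=1:−1/60480 = 1/80640; ⇒ 3j(6 2 6; 2 -1 -1)² = 6/1001, sgn -1
I_A²/I_B² = (4/143)/(6/1001) = 14/3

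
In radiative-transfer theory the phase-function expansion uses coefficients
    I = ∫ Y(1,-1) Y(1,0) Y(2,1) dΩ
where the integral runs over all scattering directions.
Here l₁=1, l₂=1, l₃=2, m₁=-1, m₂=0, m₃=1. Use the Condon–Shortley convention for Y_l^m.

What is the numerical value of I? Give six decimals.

Rules hold: Σm=0, L=4 even, 0≤2≤2.
N = 3·3·5 = 45
Δ = 0!·2!·2!/5! = 1/30
Racah Σ t=0..0: t=0:+1/1 = 1/1
⇒ 3j(1 1 2; 0 0 0)² = 2/15, sgn +1
Racah Σ t=0..0: t=0:+1/2 = 1/2
⇒ 3j(1 1 2; -1 0 1)² = 1/10, sgn -1
4πI² = N·(3j₀)²·(3jₘ)² = 3/5
I = -1·√(0.6/4π) = -0.21850969

-0.218510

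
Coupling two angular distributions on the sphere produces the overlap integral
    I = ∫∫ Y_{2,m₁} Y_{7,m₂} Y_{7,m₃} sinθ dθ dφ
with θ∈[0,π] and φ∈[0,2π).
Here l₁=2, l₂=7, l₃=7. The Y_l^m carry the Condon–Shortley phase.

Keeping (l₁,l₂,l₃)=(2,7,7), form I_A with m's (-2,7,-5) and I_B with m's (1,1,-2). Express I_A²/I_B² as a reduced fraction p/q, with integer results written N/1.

Same 2,7,7: normalisation and zero-m 3j drop out of the ratio.
A: Δ: 2! 2! 12! / 17! → 1/185640; sum: t=2:+1/1916006400 = 1/1916006400; 3j²(2 7 7; -2 7 -5) = Δ·Π!·Σ² = 1/340  (sign +1)
B: Δ: 2! 2! 12! / 17! → 1/185640; sum: t=0:+1/1935360 t=1:−1/1209600 = -1/3225600; 3j²(2 7 7; 1 1 -2) = Δ·Π!·Σ² = 243/61880  (sign +1)
I_A²/I_B² = (1/340)/(243/61880) = 182/243

182/243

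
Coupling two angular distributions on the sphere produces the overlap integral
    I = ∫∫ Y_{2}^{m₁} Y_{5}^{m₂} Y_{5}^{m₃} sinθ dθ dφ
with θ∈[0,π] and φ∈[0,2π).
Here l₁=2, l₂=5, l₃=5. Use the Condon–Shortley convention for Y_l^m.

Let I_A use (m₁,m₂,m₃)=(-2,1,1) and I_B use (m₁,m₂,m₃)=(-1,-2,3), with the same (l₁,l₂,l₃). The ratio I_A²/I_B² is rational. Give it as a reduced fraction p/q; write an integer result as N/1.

3/2

l's match ⇒ only the (l;m) 3-j factors differ between A and B.
A: triangle coeff Δ(2,5,5) = 1/38610; Σ_t [2,2]: t=2:+1/2304 = 1/2304; (3j)²=5/143 [(2 5 5; -2 1 1)], sign=+1
B: triangle coeff Δ(2,5,5) = 1/38610; Σ_t [1,2]: t=1:−1/2880 t=2:+1/10080 = -1/4032; (3j)²=10/429 [(2 5 5; -1 -2 3)], sign=-1
I_A²/I_B² = (5/143)/(10/429) = 3/2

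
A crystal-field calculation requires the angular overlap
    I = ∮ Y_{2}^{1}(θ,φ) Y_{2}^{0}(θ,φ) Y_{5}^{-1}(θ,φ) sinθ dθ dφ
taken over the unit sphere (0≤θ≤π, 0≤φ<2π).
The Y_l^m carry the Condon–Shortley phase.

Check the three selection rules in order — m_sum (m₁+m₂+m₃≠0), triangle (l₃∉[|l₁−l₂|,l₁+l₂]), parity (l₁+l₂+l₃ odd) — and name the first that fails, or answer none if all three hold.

triangle

Σmᵢ = 0  ✓
l₃∈[|l₁−l₂|,l₁+l₂]=[0,4], have l₃=5  ✗
Σlᵢ = 9 ⇒ odd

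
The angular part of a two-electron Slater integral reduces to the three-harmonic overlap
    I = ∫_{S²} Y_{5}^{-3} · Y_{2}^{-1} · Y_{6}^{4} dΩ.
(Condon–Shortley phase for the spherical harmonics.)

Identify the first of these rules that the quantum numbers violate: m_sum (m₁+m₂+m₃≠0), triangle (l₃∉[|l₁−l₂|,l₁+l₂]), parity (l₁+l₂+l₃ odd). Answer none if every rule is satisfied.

m₁+m₂+m₃ = -3 − 1 + 4 = 0  ✓
triangle: |5−2|=3 ≤ l₃=6 ≤ 5+2=7  ✓
parity: l₁+l₂+l₃ = 13 is odd  ✗

parity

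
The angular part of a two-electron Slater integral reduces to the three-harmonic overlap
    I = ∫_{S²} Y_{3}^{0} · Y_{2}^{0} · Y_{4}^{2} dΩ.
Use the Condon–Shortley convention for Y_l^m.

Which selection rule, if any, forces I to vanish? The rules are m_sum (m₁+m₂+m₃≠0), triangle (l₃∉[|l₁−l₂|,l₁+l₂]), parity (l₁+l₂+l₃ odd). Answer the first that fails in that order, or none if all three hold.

Σmᵢ = 2  ✗
l₃∈[|l₁−l₂|,l₁+l₂]=[1,5], have l₃=4
Σlᵢ = 9 ⇒ odd

m_sum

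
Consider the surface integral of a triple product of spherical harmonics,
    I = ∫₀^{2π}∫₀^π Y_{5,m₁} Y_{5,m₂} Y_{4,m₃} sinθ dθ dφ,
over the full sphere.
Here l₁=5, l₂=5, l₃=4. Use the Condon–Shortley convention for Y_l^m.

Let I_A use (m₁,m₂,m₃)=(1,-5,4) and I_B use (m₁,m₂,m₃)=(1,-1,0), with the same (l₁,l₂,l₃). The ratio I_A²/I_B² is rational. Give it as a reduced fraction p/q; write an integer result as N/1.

3/4

Same 5,5,4: normalisation and zero-m 3j drop out of the ratio.
A: Δ: 6! 4! 4! / 15! → 1/3153150; sum: t=0:+1/414720 = 1/414720; 3j²(5 5 4; 1 -5 4) = Δ·Π!·Σ² = 2/429  (sign +1)
B: Δ: 6! 4! 4! / 15! → 1/3153150; sum: t=0:+1/414720 t=1:−1/4320 t=2:+1/768 t=3:−1/1296 t=4:+1/27648 = 7/20736; 3j²(5 5 4; 1 -1 0) = Δ·Π!·Σ² = 8/1287  (sign +1)
I_A²/I_B² = (2/429)/(8/1287) = 3/4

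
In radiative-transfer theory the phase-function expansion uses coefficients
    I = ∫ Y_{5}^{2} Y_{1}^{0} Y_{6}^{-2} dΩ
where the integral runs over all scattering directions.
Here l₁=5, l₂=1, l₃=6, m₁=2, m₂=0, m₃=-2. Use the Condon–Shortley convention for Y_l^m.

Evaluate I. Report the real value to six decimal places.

Checks pass: Σm=0; 12 even; l₃=6∈[4,6].
(2·5+1)(2·1+1)(2·6+1) = 429
Δ: 0! 10! 2! / 13! → 1/858
sum: t=0:+1/14400 = 1/14400
3j²(5 1 6; 0 0 0) = Δ·Π!·Σ² = 6/143  (sign +1)
sum: t=0:+1/30240 = 1/30240
3j²(5 1 6; 2 0 -2) = Δ·Π!·Σ² = 16/429  (sign +1)
combine: 4πI² = 429·6/143·16/429 = 96/143
take √, sign +1: I = 0.23113338

0.231133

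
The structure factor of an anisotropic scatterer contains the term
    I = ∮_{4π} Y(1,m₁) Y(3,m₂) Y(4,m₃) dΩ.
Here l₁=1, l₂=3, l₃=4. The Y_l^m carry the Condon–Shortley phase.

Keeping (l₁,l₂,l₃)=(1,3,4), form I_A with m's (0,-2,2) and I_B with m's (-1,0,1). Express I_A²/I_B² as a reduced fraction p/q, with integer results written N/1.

Shared (l₁,l₂,l₃)=(1,3,4): N and (l;000)² cancel in I_A²/I_B².
A: Δ = 0!·2!·6!/9! = 1/252; Racah Σ t=0..0: t=0:+1/120 = 1/120; ⇒ 3j(1 3 4; 0 -2 2)² = 1/21, sgn +1
B: Δ = 0!·2!·6!/9! = 1/252; Racah Σ t=0..0: t=0:+1/72 = 1/72; ⇒ 3j(1 3 4; -1 0 1)² = 5/126, sgn -1
I_A²/I_B² = (1/21)/(5/126) = 6/5

6/5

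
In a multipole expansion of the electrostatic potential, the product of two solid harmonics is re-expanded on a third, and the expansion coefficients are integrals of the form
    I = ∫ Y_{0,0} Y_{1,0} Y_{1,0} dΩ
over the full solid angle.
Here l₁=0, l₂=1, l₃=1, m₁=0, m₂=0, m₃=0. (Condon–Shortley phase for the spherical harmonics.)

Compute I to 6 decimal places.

m-sum 0 ✓  L=2 even ✓  1≤1≤1 ✓
Π(2lᵢ+1) = 1×3×3 = 9
triangle coeff Δ(0,1,1) = 1/3
Σ_t [0,0]: t=0:+1/1 = 1/1
(3j)²=1/3 [(0 1 1; 0 0 0)], sign=-1
(m-triple is (0,0,0) — same symbol as above.)
⇒ 4πI² = 1/1
I = (+1)√(1/1/(4π)) = 0.28209479

0.282095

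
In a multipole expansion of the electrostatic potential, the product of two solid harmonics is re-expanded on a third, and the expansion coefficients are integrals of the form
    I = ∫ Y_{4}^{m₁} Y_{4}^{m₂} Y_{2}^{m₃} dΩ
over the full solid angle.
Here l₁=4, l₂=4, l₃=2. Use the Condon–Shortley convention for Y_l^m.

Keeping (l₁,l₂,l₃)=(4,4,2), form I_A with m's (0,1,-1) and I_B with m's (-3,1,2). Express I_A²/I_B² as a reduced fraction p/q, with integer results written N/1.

Shared (l₁,l₂,l₃)=(4,4,2): N and (l;000)² cancel in I_A²/I_B².
A: Δ = 6!·2!·2!/11! = 1/13860; Racah Σ t=3..4: t=3:−1/72 t=4:+1/96 = -1/288; ⇒ 3j(4 4 2; 0 1 -1)² = 1/462, sgn +1
B: Δ = 6!·2!·2!/11! = 1/13860; Racah Σ t=5..5: t=5:−1/480 = -1/480; ⇒ 3j(4 4 2; -3 1 2)² = 3/110, sgn -1
I_A²/I_B² = (1/462)/(3/110) = 5/63

5/63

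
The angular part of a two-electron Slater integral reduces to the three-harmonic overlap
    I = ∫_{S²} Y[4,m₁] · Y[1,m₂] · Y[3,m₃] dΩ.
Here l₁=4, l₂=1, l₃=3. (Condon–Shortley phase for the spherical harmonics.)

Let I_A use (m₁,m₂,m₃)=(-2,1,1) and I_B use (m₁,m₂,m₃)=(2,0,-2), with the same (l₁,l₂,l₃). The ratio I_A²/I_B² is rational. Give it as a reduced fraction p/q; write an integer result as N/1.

5/4

l's match ⇒ only the (l;m) 3-j factors differ between A and B.
A: triangle coeff Δ(4,1,3) = 1/252; Σ_t [2,2]: t=2:+1/96 = 1/96; (3j)²=5/84 [(4 1 3; -2 1 1)], sign=+1
B: triangle coeff Δ(4,1,3) = 1/252; Σ_t [1,1]: t=1:−1/120 = -1/120; (3j)²=1/21 [(4 1 3; 2 0 -2)], sign=+1
I_A²/I_B² = (5/84)/(1/21) = 5/4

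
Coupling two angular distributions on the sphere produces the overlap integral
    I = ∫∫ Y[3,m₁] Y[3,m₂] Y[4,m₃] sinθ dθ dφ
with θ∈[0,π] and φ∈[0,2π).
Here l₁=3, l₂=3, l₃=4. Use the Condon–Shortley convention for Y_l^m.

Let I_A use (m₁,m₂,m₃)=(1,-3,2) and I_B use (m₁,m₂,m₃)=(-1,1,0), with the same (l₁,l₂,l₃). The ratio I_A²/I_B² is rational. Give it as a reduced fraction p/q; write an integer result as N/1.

54/1

Shared (l₁,l₂,l₃)=(3,3,4): N and (l;000)² cancel in I_A²/I_B².
A: Δ = 2!·4!·4!/11! = 1/34650; Racah Σ t=0..0: t=0:+1/192 = 1/192; ⇒ 3j(3 3 4; 1 -3 2)² = 3/77, sgn +1
B: Δ = 2!·4!·4!/11! = 1/34650; Racah Σ t=0..2: t=0:+1/1152 t=1:−1/36 t=2:+1/32 = 5/1152; ⇒ 3j(3 3 4; -1 1 0)² = 1/1386, sgn +1
I_A²/I_B² = (3/77)/(1/1386) = 54/1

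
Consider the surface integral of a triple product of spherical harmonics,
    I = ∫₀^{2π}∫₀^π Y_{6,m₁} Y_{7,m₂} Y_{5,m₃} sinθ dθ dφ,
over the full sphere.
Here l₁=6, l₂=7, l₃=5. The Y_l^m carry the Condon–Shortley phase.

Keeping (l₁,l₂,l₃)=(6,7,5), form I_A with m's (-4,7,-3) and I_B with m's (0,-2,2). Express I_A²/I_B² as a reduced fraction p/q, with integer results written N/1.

Shared (l₁,l₂,l₃)=(6,7,5): N and (l;000)² cancel in I_A²/I_B².
A: Δ = 8!·4!·6!/19! = 1/174594420; Racah Σ t=8..8: t=8:+1/116121600 = 1/116121600; ⇒ 3j(6 7 5; -4 7 -3)² = 7/323, sgn +1
B: Δ = 8!·4!·6!/19! = 1/174594420; Racah Σ t=2..5: t=2:+1/1244160 t=3:−1/207360 t=4:+1/276480 t=5:−1/3110400 = -1/1382400; ⇒ 3j(6 7 5; 0 -2 2)² = 189/92378, sgn +1
I_A²/I_B² = (7/323)/(189/92378) = 286/27

286/27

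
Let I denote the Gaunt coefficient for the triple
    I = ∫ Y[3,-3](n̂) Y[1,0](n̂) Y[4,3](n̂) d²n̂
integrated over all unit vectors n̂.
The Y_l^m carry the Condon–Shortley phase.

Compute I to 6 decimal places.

Rules hold: Σm=0, L=8 even, 2≤4≤4.
N = 7·3·9 = 189
Δ = 0!·6!·2!/9! = 1/252
Racah Σ t=0..0: t=0:+1/36 = 1/36
⇒ 3j(3 1 4; 0 0 0)² = 4/63, sgn +1
Racah Σ t=0..0: t=0:+1/720 = 1/720
⇒ 3j(3 1 4; -3 0 3)² = 1/36, sgn -1
4πI² = N·(3j₀)²·(3jₘ)² = 1/3
I = -1·√(0.333333/4π) = -0.16286750

-0.162868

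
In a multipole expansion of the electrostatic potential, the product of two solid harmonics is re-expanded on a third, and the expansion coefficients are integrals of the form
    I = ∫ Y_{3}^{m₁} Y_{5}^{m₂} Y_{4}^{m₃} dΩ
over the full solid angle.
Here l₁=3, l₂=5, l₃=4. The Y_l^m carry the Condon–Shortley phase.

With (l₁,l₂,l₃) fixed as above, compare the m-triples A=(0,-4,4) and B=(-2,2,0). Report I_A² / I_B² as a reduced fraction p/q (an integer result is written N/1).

252/25

Shared (l₁,l₂,l₃)=(3,5,4): N and (l;000)² cancel in I_A²/I_B².
A: Δ = 4!·2!·6!/13! = 1/180180; Racah Σ t=1..1: t=1:−1/8640 = -1/8640; ⇒ 3j(3 5 4; 0 -4 4)² = 28/715, sgn -1
B: Δ = 4!·2!·6!/13! = 1/180180; Racah Σ t=3..4: t=3:−1/576 t=4:+1/864 = -1/1728; ⇒ 3j(3 5 4; -2 2 0)² = 5/1287, sgn -1
I_A²/I_B² = (28/715)/(5/1287) = 252/25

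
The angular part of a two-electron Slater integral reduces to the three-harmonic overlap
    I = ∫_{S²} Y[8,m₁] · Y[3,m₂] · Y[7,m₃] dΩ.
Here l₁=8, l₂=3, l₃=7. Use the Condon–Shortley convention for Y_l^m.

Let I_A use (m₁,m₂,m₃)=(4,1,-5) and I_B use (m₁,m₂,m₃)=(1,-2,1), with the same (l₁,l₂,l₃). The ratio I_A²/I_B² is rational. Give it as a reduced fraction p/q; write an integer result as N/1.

12943/7680

Shared (l₁,l₂,l₃)=(8,3,7): N and (l;000)² cancel in I_A²/I_B².
A: Δ = 4!·12!·2!/19! = 1/5290740; Racah Σ t=2..4: t=2:+1/58060800 t=3:−1/239500800 t=4:+1/22992076800 = 43/3284582400; ⇒ 3j(8 3 7; 4 1 -5)² = 12943/755820, sgn +1
B: Δ = 4!·12!·2!/19! = 1/5290740; Racah Σ t=0..1: t=0:+1/14515200 t=1:−1/6220800 = -1/10886400; ⇒ 3j(8 3 7; 1 -2 1)² = 128/12597, sgn -1
I_A²/I_B² = (12943/755820)/(128/12597) = 12943/7680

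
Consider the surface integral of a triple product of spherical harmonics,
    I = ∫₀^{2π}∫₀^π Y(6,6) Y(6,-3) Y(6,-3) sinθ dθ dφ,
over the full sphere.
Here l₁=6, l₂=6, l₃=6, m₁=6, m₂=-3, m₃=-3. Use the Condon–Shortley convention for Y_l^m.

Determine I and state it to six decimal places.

0.174035

Rules hold: Σm=0, L=18 even, 0≤6≤12.
N = 13·13·13 = 2197
Δ = 6!·6!·6!/19! = 1/325909584
Racah Σ t=0..6: t=0:+1/373248000 t=1:−1/1728000 t=2:+1/110592 t=3:−1/46656 t=4:+1/110592 t=5:−1/1728000 t=6:+1/373248000 = -7/1555200
⇒ 3j(6 6 6; 0 0 0)² = 400/46189, sgn -1
Racah Σ t=0..0: t=0:+1/18662400 = 1/18662400
⇒ 3j(6 6 6; 6 -3 -3)² = 84/4199, sgn -1
4πI² = N·(3j₀)²·(3jₘ)² = 436800/1147619
I = +1·√(0.380614/4π) = 0.17403537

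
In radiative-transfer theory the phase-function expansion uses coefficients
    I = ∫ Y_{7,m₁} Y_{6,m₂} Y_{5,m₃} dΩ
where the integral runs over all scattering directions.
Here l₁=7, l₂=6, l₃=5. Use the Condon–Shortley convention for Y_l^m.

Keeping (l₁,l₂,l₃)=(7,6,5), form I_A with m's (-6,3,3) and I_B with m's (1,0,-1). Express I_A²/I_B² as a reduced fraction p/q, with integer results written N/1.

156/55

l's match ⇒ only the (l;m) 3-j factors differ between A and B.
A: triangle coeff Δ(7,6,5) = 1/174594420; Σ_t [7,8]: t=7:−1/14515200 t=8:+1/29030400 = -1/29030400; (3j)²=12/1615 [(7 6 5; -6 3 3)], sign=-1
B: triangle coeff Δ(7,6,5) = 1/174594420; Σ_t [2,6]: t=2:+1/1658880 t=3:−1/155520 t=4:+1/110592 t=5:−1/518400 t=6:+1/24883200 = 11/8294400; (3j)²=11/4199 [(7 6 5; 1 0 -1)], sign=+1
I_A²/I_B² = (12/1615)/(11/4199) = 156/55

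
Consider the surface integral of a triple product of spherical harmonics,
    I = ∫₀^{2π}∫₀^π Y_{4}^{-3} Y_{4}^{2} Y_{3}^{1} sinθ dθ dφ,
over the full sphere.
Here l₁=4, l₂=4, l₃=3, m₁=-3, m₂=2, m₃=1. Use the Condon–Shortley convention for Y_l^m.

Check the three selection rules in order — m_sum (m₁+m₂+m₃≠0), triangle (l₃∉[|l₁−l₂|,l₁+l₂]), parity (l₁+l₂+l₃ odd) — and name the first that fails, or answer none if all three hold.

Σmᵢ = 0  ✓
l₃∈[|l₁−l₂|,l₁+l₂]=[0,8], have l₃=3  ✓
Σlᵢ = 11 ⇒ odd  ✗

parity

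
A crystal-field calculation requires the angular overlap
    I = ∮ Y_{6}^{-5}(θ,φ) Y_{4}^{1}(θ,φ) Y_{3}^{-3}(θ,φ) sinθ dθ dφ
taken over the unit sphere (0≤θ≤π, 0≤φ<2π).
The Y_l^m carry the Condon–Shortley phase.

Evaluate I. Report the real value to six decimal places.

0.000000

-5 + 1 − 3 = -7 ≠ 0: azimuthal integral kills it; I = 0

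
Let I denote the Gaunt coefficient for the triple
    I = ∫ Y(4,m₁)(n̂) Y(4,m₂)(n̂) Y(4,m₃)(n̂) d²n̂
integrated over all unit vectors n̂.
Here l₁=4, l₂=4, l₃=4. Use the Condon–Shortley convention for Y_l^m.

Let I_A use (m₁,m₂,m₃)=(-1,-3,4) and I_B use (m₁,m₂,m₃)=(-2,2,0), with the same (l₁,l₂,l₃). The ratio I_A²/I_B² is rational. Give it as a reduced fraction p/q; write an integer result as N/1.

l's match ⇒ only the (l;m) 3-j factors differ between A and B.
A: triangle coeff Δ(4,4,4) = 1/450450; Σ_t [1,1]: t=1:−1/3456 = -1/3456; (3j)²=35/1287 [(4 4 4; -1 -3 4)], sign=-1
B: triangle coeff Δ(4,4,4) = 1/450450; Σ_t [2,4]: t=2:+1/2304 t=3:−1/216 t=4:+1/384 = -11/6912; (3j)²=11/1638 [(4 4 4; -2 2 0)], sign=-1
I_A²/I_B² = (35/1287)/(11/1638) = 490/121

490/121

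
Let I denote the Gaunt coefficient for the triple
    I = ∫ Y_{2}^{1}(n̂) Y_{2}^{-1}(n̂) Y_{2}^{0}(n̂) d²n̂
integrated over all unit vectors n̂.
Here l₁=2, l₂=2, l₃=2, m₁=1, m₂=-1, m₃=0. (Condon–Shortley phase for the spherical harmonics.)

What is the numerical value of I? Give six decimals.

-0.090112

Checks pass: Σm=0; 6 even; l₃=2∈[0,4].
(2·2+1)(2·2+1)(2·2+1) = 125
Δ: 2! 2! 2! / 7! → 1/630
sum: t=0:+1/8 t=1:−1/1 t=2:+1/8 = -3/4
3j²(2 2 2; 0 0 0) = Δ·Π!·Σ² = 2/35  (sign -1)
sum: t=0:+1/2 t=1:−1/4 = 1/4
3j²(2 2 2; 1 -1 0) = Δ·Π!·Σ² = 1/70  (sign +1)
combine: 4πI² = 125·2/35·1/70 = 5/49
take √, sign -1: I = -0.09011188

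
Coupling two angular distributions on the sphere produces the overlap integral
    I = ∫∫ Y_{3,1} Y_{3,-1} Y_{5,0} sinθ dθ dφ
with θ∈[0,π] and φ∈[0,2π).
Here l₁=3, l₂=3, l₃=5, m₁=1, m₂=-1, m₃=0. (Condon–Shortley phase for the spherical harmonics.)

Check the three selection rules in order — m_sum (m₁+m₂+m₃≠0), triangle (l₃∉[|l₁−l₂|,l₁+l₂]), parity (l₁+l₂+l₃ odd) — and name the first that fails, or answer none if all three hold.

parity

m₁+m₂+m₃ = 1 − 1 + 0 = 0  ✓
triangle: |3−3|=0 ≤ l₃=5 ≤ 3+3=6  ✓
parity: l₁+l₂+l₃ = 11 is odd  ✗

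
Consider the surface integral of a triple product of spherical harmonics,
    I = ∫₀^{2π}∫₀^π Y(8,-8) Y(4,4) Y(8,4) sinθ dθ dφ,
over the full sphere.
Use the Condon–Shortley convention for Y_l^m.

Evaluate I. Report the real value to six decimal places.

0.034941

Checks pass: Σm=0; 20 even; l₃=8∈[4,12].
(2·8+1)(2·4+1)(2·8+1) = 2601
Δ: 4! 12! 4! / 21! → 1/185175900
sum: t=0:+1/557383680 t=1:−1/21772800 t=2:+1/8294400 t=3:−1/21772800 t=4:+1/557383680 = 1/30965760
3j²(8 4 8; 0 0 0) = Δ·Π!·Σ² = 36/4199  (sign +1)
sum: t=4:+1/275904921600 = 1/275904921600
3j²(8 4 8; -8 4 4) = Δ·Π!·Σ² = 2/2907  (sign +1)
combine: 4πI² = 2601·36/4199·2/2907 = 72/4693
take √, sign +1: I = 0.03494106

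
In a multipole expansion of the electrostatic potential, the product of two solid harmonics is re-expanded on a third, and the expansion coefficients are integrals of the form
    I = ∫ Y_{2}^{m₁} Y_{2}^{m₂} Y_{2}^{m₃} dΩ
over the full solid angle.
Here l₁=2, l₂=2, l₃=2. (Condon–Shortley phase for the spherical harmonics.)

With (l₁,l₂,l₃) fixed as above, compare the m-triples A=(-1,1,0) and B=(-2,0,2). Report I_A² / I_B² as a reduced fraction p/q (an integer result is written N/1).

1/4

l's match ⇒ only the (l;m) 3-j factors differ between A and B.
A: triangle coeff Δ(2,2,2) = 1/630; Σ_t [1,2]: t=1:−1/4 t=2:+1/2 = 1/4; (3j)²=1/70 [(2 2 2; -1 1 0)], sign=+1
B: triangle coeff Δ(2,2,2) = 1/630; Σ_t [2,2]: t=2:+1/8 = 1/8; (3j)²=2/35 [(2 2 2; -2 0 2)], sign=+1
I_A²/I_B² = (1/70)/(2/35) = 1/4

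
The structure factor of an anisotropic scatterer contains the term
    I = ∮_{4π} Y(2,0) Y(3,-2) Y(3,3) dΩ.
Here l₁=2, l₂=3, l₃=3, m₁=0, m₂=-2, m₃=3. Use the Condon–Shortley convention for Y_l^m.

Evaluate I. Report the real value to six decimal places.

0.000000

m-sum = 0 − 2 + 3 = 1 ≠ 0 ⇒ I = 0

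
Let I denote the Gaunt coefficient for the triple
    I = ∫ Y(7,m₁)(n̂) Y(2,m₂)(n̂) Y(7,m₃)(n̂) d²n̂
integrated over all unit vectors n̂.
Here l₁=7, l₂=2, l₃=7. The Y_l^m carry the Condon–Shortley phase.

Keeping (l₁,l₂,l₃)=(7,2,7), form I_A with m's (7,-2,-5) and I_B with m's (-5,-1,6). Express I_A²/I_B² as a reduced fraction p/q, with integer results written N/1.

Shared (l₁,l₂,l₃)=(7,2,7): N and (l;000)² cancel in I_A²/I_B².
A: Δ = 2!·12!·2!/17! = 1/185640; Racah Σ t=0..0: t=0:+1/1916006400 = 1/1916006400; ⇒ 3j(7 2 7; 7 -2 -5)² = 1/340, sgn +1
B: Δ = 2!·12!·2!/17! = 1/185640; Racah Σ t=0..1: t=0:+1/958003200 t=1:−1/79833600 = -1/87091200; ⇒ 3j(7 2 7; -5 -1 6)² = 121/4760, sgn +1
I_A²/I_B² = (1/340)/(121/4760) = 14/121

14/121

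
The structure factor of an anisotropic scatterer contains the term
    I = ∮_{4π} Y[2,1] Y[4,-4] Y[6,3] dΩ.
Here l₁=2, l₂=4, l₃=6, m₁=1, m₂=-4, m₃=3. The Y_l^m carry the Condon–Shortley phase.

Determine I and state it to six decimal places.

Checks pass: Σm=0; 12 even; l₃=6∈[2,6].
(2·2+1)(2·4+1)(2·6+1) = 585
Δ: 0! 4! 8! / 13! → 1/6435
sum: t=0:+1/2304 = 1/2304
3j²(2 4 6; 0 0 0) = Δ·Π!·Σ² = 5/143  (sign +1)
sum: t=0:+1/241920 = 1/241920
3j²(2 4 6; 1 -4 3) = Δ·Π!·Σ² = 1/715  (sign -1)
combine: 4πI² = 585·5/143·1/715 = 45/1573
take √, sign -1: I = -0.04771303

-0.047713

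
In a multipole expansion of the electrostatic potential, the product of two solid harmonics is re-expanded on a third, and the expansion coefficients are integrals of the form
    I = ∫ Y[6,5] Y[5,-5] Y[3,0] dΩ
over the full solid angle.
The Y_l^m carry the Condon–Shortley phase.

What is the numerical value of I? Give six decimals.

Rules hold: Σm=0, L=14 even, 1≤3≤11.
N = 13·11·7 = 1001
Δ = 8!·4!·2!/15! = 1/675675
Racah Σ t=3..5: t=3:−1/8640 t=4:+1/2304 t=5:−1/8640 = 7/34560
⇒ 3j(6 5 3; 0 0 0)² = 7/429, sgn -1
Racah Σ t=0..0: t=0:+1/483840 = 1/483840
⇒ 3j(6 5 3; 5 -5 0)² = 3/91, sgn -1
4πI² = N·(3j₀)²·(3jₘ)² = 7/13
I = +1·√(0.538462/4π) = 0.20700098

0.207001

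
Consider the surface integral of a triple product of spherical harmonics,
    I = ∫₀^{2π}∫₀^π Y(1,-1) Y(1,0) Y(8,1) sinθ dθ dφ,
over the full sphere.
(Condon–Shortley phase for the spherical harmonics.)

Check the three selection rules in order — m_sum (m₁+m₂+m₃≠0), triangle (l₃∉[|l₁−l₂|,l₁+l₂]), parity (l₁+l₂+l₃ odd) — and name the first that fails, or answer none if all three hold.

triangle

m₁+m₂+m₃ = -1 + 0 + 1 = 0  ✓
triangle: |1−1|=0 ≤ l₃=8 ≤ 1+1=2  ✗
parity: l₁+l₂+l₃ = 10 is even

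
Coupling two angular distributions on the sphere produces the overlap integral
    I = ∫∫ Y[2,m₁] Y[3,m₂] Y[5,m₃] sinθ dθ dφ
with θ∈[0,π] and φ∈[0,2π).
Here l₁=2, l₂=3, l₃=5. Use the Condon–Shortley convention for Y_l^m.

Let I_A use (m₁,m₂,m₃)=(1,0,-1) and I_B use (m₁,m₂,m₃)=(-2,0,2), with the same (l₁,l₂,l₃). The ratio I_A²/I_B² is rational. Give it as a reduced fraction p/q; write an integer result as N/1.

16/7

Shared (l₁,l₂,l₃)=(2,3,5): N and (l;000)² cancel in I_A²/I_B².
A: Δ = 0!·4!·6!/11! = 1/2310; Racah Σ t=0..0: t=0:+1/216 = 1/216; ⇒ 3j(2 3 5; 1 0 -1)² = 8/231, sgn +1
B: Δ = 0!·4!·6!/11! = 1/2310; Racah Σ t=0..0: t=0:+1/864 = 1/864; ⇒ 3j(2 3 5; -2 0 2)² = 1/66, sgn -1
I_A²/I_B² = (8/231)/(1/66) = 16/7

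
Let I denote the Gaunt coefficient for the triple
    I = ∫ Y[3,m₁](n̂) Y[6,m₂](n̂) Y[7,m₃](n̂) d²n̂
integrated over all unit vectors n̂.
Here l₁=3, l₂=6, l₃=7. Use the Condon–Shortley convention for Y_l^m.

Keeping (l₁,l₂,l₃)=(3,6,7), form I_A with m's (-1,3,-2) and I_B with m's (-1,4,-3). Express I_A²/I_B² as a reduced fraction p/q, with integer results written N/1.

l's match ⇒ only the (l;m) 3-j factors differ between A and B.
A: triangle coeff Δ(3,6,7) = 1/2042040; Σ_t [0,2]: t=0:+1/17418240 t=1:−1/483840 t=2:+1/241920 = 37/17418240; (3j)²=1369/136136 [(3 6 7; -1 3 -2)], sign=-1
B: triangle coeff Δ(3,6,7) = 1/2042040; Σ_t [0,2]: t=0:+1/174182400 t=1:−1/2177280 t=2:+1/645120 = 191/174182400; (3j)²=36481/2042040 [(3 6 7; -1 4 -3)], sign=+1
I_A²/I_B² = (1369/136136)/(36481/2042040) = 20535/36481

20535/36481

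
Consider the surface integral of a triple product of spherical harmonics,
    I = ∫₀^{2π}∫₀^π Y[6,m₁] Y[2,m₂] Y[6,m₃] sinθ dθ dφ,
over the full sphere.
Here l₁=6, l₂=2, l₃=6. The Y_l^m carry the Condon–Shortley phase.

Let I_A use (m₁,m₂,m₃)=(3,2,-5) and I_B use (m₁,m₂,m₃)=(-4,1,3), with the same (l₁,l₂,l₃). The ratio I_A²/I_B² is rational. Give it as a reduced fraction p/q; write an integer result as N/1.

l's match ⇒ only the (l;m) 3-j factors differ between A and B.
A: triangle coeff Δ(6,2,6) = 1/90090; Σ_t [2,2]: t=2:+1/1451520 = 1/1451520; (3j)²=1/91 [(6 2 6; 3 2 -5)], sign=-1
B: triangle coeff Δ(6,2,6) = 1/90090; Σ_t [1,2]: t=1:−1/725760 t=2:+1/161280 = 1/207360; (3j)²=7/286 [(6 2 6; -4 1 3)], sign=-1
I_A²/I_B² = (1/91)/(7/286) = 22/49

22/49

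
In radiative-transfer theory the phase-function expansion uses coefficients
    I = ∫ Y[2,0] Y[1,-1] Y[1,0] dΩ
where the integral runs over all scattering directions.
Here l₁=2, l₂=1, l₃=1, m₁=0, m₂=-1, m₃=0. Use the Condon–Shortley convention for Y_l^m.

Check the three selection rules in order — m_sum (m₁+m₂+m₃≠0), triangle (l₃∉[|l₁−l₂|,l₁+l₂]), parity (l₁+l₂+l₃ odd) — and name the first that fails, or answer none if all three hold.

m_sum

azimuthal sum: 0 − 1 + 0 = -1  ✗
1 ≤ 1 ≤ 3 (triangle on l)
L = 2 + 1 + 1 = 4 (even)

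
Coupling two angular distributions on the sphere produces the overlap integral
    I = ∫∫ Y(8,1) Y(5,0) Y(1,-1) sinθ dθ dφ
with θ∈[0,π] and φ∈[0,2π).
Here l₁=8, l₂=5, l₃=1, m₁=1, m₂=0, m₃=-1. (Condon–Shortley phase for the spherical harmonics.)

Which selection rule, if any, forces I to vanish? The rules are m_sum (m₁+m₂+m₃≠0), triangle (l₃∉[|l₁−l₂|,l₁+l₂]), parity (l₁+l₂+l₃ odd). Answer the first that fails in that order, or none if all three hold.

triangle

Σmᵢ = 0  ✓
l₃∈[|l₁−l₂|,l₁+l₂]=[3,13], have l₃=1  ✗
Σlᵢ = 14 ⇒ even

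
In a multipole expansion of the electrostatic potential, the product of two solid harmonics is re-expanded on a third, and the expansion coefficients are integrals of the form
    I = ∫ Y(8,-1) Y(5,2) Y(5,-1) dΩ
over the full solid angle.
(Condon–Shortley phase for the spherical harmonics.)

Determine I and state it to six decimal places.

0.065295

Rules hold: Σm=0, L=18 even, 3≤5≤13.
N = 17·11·11 = 2057
Δ = 8!·8!·2!/19! = 1/37413090
Racah Σ t=3..5: t=3:−1/1036800 t=4:+1/331776 t=5:−1/1036800 = 1/921600
⇒ 3j(8 5 5; 0 0 0)² = 490/46189, sgn -1
Racah Σ t=5..7: t=5:−1/829440 t=6:+1/1036800 t=7:−1/14515200 = -1/3225600
⇒ 3j(8 5 5; -1 2 -1)² = 567/230945, sgn -1
4πI² = N·(3j₀)²·(3jₘ)² = 55566/1037153
I = +1·√(0.0535755/4π) = 0.06529474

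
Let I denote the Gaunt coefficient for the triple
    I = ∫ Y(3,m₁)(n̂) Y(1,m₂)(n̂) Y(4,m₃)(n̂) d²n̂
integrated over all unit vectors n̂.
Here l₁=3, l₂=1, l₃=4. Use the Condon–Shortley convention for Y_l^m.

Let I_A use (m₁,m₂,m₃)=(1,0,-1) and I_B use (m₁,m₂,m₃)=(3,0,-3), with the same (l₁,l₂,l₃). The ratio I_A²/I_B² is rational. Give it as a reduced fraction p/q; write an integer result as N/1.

Shared (l₁,l₂,l₃)=(3,1,4): N and (l;000)² cancel in I_A²/I_B².
A: Δ = 0!·6!·2!/9! = 1/252; Racah Σ t=0..0: t=0:+1/48 = 1/48; ⇒ 3j(3 1 4; 1 0 -1)² = 5/84, sgn -1
B: Δ = 0!·6!·2!/9! = 1/252; Racah Σ t=0..0: t=0:+1/720 = 1/720; ⇒ 3j(3 1 4; 3 0 -3)² = 1/36, sgn -1
I_A²/I_B² = (5/84)/(1/36) = 15/7

15/7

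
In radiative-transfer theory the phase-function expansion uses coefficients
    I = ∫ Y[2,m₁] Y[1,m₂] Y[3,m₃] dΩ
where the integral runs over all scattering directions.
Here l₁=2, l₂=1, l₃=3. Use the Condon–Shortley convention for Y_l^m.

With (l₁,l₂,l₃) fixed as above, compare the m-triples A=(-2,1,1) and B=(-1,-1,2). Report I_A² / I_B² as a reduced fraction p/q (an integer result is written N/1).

l's match ⇒ only the (l;m) 3-j factors differ between A and B.
A: triangle coeff Δ(2,1,3) = 1/105; Σ_t [0,0]: t=0:+1/48 = 1/48; (3j)²=1/105 [(2 1 3; -2 1 1)], sign=+1
B: triangle coeff Δ(2,1,3) = 1/105; Σ_t [0,0]: t=0:+1/12 = 1/12; (3j)²=2/21 [(2 1 3; -1 -1 2)], sign=-1
I_A²/I_B² = (1/105)/(2/21) = 1/10

1/10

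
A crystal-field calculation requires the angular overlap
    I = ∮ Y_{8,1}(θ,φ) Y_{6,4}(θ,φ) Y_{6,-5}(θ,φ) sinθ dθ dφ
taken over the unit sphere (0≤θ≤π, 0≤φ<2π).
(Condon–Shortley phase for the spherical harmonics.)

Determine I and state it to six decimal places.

m-sum 0 ✓  L=20 even ✓  2≤6≤14 ✓
Π(2lᵢ+1) = 17×13×13 = 2873
triangle coeff Δ(8,6,6) = 1/1309458150
Σ_t [2,6]: t=2:+1/49766400 t=3:−1/3110400 t=4:+1/1327104 t=5:−1/3110400 t=6:+1/49766400 = 1/6635520
(3j)²=350/46189 [(8 6 6; 0 0 0)], sign=+1
Σ_t [6,7]: t=6:+1/174182400 t=7:−1/1219276800 = 1/203212800
(3j)²=288/29393 [(8 6 6; 1 4 -5)], sign=-1
⇒ 4πI² = 14400/67507
I = (-1)√(14400/67507/(4π)) = -0.13028725

-0.130287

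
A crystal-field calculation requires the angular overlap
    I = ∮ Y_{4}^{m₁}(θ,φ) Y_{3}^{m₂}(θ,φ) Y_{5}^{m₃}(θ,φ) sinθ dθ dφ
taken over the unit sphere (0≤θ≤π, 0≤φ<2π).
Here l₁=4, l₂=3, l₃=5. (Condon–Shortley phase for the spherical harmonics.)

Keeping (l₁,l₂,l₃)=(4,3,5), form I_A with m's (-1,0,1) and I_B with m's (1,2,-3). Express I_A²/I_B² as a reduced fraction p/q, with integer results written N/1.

361/35

Same 4,3,5: normalisation and zero-m 3j drop out of the ratio.
A: Δ: 2! 6! 4! / 13! → 1/180180; sum: t=0:+1/1440 t=1:−1/192 t=2:+1/432 = -19/8640; 3j²(4 3 5; -1 0 1) = Δ·Π!·Σ² = 361/30030  (sign -1)
B: Δ: 2! 6! 4! / 13! → 1/180180; sum: t=1:−1/1152 t=2:+1/1440 = -1/5760; 3j²(4 3 5; 1 2 -3) = Δ·Π!·Σ² = 1/858  (sign -1)
I_A²/I_B² = (361/30030)/(1/858) = 361/35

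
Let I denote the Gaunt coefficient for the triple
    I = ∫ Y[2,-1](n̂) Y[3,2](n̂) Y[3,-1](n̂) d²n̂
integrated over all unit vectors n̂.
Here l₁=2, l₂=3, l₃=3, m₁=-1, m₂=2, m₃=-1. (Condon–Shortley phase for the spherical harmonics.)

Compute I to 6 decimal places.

0.162868

Checks pass: Σm=0; 8 even; l₃=3∈[1,5].
(2·2+1)(2·3+1)(2·3+1) = 245
Δ: 2! 2! 4! / 9! → 1/3780
sum: t=0:+1/24 t=1:−1/4 t=2:+1/24 = -1/6
3j²(2 3 3; 0 0 0) = Δ·Π!·Σ² = 4/105  (sign +1)
sum: t=1:−1/48 t=2:+1/12 = 1/16
3j²(2 3 3; -1 2 -1) = Δ·Π!·Σ² = 1/28  (sign +1)
combine: 4πI² = 245·4/105·1/28 = 1/3
take √, sign +1: I = 0.16286750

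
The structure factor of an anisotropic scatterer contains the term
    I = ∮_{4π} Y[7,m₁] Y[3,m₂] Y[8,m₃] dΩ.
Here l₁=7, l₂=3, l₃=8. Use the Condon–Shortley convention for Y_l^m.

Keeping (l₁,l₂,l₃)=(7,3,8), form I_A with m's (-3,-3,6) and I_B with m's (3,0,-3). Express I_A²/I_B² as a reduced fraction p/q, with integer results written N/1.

Same 7,3,8: normalisation and zero-m 3j drop out of the ratio.
A: Δ: 2! 12! 4! / 19! → 1/5290740; sum: t=0:+1/348364800 = 1/348364800; 3j²(7 3 8; -3 -3 6) = Δ·Π!·Σ² = 11/646  (sign +1)
B: Δ: 2! 12! 4! / 19! → 1/5290740; sum: t=0:+1/11612160 t=1:−1/8709120 t=2:+1/87091200 = -1/58060800; 3j²(7 3 8; 3 0 -3) = Δ·Π!·Σ² = 99/117572  (sign +1)
I_A²/I_B² = (11/646)/(99/117572) = 182/9

182/9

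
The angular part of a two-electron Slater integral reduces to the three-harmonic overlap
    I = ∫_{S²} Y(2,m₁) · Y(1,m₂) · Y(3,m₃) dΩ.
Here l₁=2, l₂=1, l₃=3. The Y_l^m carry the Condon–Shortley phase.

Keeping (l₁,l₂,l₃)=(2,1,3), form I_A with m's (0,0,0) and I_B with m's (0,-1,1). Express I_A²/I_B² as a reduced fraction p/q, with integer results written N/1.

l's match ⇒ only the (l;m) 3-j factors differ between A and B.
A: triangle coeff Δ(2,1,3) = 1/105; Σ_t [0,0]: t=0:+1/4 = 1/4; (3j)²=3/35 [(2 1 3; 0 0 0)], sign=-1
B: triangle coeff Δ(2,1,3) = 1/105; Σ_t [0,0]: t=0:+1/8 = 1/8; (3j)²=2/35 [(2 1 3; 0 -1 1)], sign=+1
I_A²/I_B² = (3/35)/(2/35) = 3/2

3/2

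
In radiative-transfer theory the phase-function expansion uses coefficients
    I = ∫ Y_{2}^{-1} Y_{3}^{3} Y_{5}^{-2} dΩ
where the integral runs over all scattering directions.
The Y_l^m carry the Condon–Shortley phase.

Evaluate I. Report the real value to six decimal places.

0.063396

m-sum 0 ✓  L=10 even ✓  1≤5≤5 ✓
Π(2lᵢ+1) = 5×7×11 = 385
triangle coeff Δ(2,3,5) = 1/2310
Σ_t [0,0]: t=0:+1/144 = 1/144
(3j)²=10/231 [(2 3 5; 0 0 0)], sign=-1
Σ_t [0,0]: t=0:+1/4320 = 1/4320
(3j)²=1/330 [(2 3 5; -1 3 -2)], sign=-1
⇒ 4πI² = 5/99
I = (+1)√(5/99/(4π)) = 0.06339609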